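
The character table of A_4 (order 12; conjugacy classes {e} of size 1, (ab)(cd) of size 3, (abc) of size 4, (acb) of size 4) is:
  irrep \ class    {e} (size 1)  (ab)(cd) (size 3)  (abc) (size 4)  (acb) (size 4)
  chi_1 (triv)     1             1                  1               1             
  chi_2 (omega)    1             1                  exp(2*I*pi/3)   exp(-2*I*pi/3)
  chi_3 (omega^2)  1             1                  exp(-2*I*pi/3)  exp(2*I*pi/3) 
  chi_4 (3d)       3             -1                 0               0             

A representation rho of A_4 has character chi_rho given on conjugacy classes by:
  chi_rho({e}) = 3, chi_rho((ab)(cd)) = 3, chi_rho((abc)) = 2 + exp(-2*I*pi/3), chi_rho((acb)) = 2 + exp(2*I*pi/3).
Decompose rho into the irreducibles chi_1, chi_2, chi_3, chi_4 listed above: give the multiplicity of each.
Multiplicities: chi_1: 2, chi_2: 0, chi_3: 1, chi_4: 0.

Justification: Use <chi_rho, chi> = (1/|G|) sum_C |C| * chi_rho(C) * conj(chi(C)) with |G| = 12 for each irreducible chi in the table:
  <chi_rho, chi_1> = (1/12)[1*(3)*conj(1) + 3*(3)*conj(1) + 4*(2 + exp(-2*I*pi/3))*conj(1) + 4*(2 + exp(2*I*pi/3))*conj(1)]
      = (1/12)[(3) + (9) + (8 + 4*exp(-2*I*pi/3)) + (8 + 4*exp(2*I*pi/3))] = 24/12 = 2
  <chi_rho, chi_2> = (1/12)[1*(3)*conj(1) + 3*(3)*conj(1) + 4*(2 + exp(-2*I*pi/3))*conj(exp(2*I*pi/3)) + 4*(2 + exp(2*I*pi/3))*conj(exp(-2*I*pi/3))]
      = (1/12)[(3) + (9) + (8*exp(-2*I*pi/3) + 4*exp(2*I*pi/3)) + (4*exp(-2*I*pi/3) + 8*exp(2*I*pi/3))] = 0/12 = 0
  <chi_rho, chi_3> = (1/12)[1*(3)*conj(1) + 3*(3)*conj(1) + 4*(2 + exp(-2*I*pi/3))*conj(exp(-2*I*pi/3)) + 4*(2 + exp(2*I*pi/3))*conj(exp(2*I*pi/3))]
      = (1/12)[(3) + (9) + (4 + 8*exp(2*I*pi/3)) + (4 + 8*exp(-2*I*pi/3))] = 12/12 = 1
  <chi_rho, chi_4> = (1/12)[1*(3)*conj(3) + 3*(3)*conj(-1) + 4*(2 + exp(-2*I*pi/3))*conj(0) + 4*(2 + exp(2*I*pi/3))*conj(0)]
      = (1/12)[(9) + (-9) + (0) + (0)] = 0/12 = 0
(Exp terms are combined using exp(i*s)*conj(exp(i*t)) = exp(i*(s-t)), and sums of them are collapsed using the identity that for every m > 1 the m distinct m-th roots of unity sum to 0, e.g. 1 + exp(2*I*pi/3) + exp(-2*I*pi/3) = 0.)
Dimension check: dim(rho) = sum (mult * dim) = 2*1 + 0*1 + 1*1 + 0*3 = 3 = chi_rho(e) = 3.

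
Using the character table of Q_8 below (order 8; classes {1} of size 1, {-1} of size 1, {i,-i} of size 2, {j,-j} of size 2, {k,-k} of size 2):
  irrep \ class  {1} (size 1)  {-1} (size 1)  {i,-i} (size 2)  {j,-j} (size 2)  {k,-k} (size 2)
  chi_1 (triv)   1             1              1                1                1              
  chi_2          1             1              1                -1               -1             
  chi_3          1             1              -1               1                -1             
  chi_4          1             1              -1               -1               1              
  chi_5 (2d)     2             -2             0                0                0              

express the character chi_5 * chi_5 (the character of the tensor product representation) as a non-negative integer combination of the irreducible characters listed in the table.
chi_5 tensor chi_5 = chi_1 + chi_2 + chi_3 + chi_4 (all other irreducibles have multiplicity 0).

Solution. The character of a tensor product is the pointwise product (chi_5 * chi_5)(C) = chi_5(C) * chi_5(C):
  {1}: (2)*(2), {-1}: (-2)*(-2), {i,-i}: (0)*(0), {j,-j}: (0)*(0), {k,-k}: (0)*(0)
so (chi_5 * chi_5) takes values
  {1} -> 4, {-1} -> 4, {i,-i} -> 0, {j,-j} -> 0, {k,-k} -> 0.
Now take the inner product of this character with each irreducible chi from the table, <chi_5*chi_5, chi> = (1/8) sum_C |C| (chi_5*chi_5)(C) conj(chi(C)):
  <chi_5*chi_5, chi_1> = (1/8)[1*(4)*conj(1) + 1*(4)*conj(1) + 2*(0)*conj(1) + 2*(0)*conj(1) + 2*(0)*conj(1)]
      = (1/8)[(4) + (4) + (0) + (0) + (0)] = 8/8 = 1
  <chi_5*chi_5, chi_2> = (1/8)[1*(4)*conj(1) + 1*(4)*conj(1) + 2*(0)*conj(1) + 2*(0)*conj(-1) + 2*(0)*conj(-1)]
      = (1/8)[(4) + (4) + (0) + (0) + (0)] = 8/8 = 1
  <chi_5*chi_5, chi_3> = (1/8)[1*(4)*conj(1) + 1*(4)*conj(1) + 2*(0)*conj(-1) + 2*(0)*conj(1) + 2*(0)*conj(-1)]
      = (1/8)[(4) + (4) + (0) + (0) + (0)] = 8/8 = 1
  <chi_5*chi_5, chi_4> = (1/8)[1*(4)*conj(1) + 1*(4)*conj(1) + 2*(0)*conj(-1) + 2*(0)*conj(-1) + 2*(0)*conj(1)]
      = (1/8)[(4) + (4) + (0) + (0) + (0)] = 8/8 = 1
  <chi_5*chi_5, chi_5> = (1/8)[1*(4)*conj(2) + 1*(4)*conj(-2) + 2*(0)*conj(0) + 2*(0)*conj(0) + 2*(0)*conj(0)]
      = (1/8)[(8) + (-8) + (0) + (0) + (0)] = 0/8 = 0
Hence the multiplicities are chi_1: 1, chi_2: 1, chi_3: 1, chi_4: 1. Dimension check: dim(chi_5)*dim(chi_5) = 2*2 = 4 and sum (mult * dim) = 1*1 + 1*1 + 1*1 + 1*1 = 4.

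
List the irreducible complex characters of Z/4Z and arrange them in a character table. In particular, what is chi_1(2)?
Character table of Z/4Z (irreps indexed chi_0,...,chi_3 with chi_k(m) = zeta_4^(k*m), zeta_4 = exp(2*pi*i/4)):
  irrep \ class  {0} (size 1)  {1} (size 1)  {2} (size 1)  {3} (size 1)
  chi_0          1             1             1             1           
  chi_1          1             I             -1            -I          
  chi_2          1             -1            1             -1          
  chi_3          1             -I            -1            I           

Spot check: chi_1(2) = zeta_4^(1*2) = zeta_4^2 = -1.

Reasoning: Z/4Z is abelian, so all 4 irreducible complex representations are 1-dimensional. They are given by chi_k(m) = zeta_4^(k*m) for k = 0,...,3. Row orthogonality: sum_m chi_k(m) conj(chi_l(m)) = 4 * [k = l].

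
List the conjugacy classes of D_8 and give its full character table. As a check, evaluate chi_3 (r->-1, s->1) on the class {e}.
Conjugacy classes: {e} of size 1, {r^4} of size 1, {r^1, r^7} of size 2, {r^2, r^6} of size 2, {r^3, r^5} of size 2, {s, sr^2, ...} of size 4, {sr, sr^3, ...} of size 4.
Character table:
  irrep \ class              {e} (size 1)  {r^4} (size 1)  {r^1, r^7} (size 2)  {r^2, r^6} (size 2)  {r^3, r^5} (size 2)  {s, sr^2, ...} (size 4)  {sr, sr^3, ...} (size 4)
  chi_1 (triv)               1             1               1                    1                    1                    1                        1                       
  chi_2 (sign: r->1, s->-1)  1             1               1                    1                    1                    -1                       -1                      
  chi_3 (r->-1, s->1)        1             1               -1                   1                    -1                   1                        -1                      
  chi_4 (r->-1, s->-1)       1             1               -1                   1                    -1                   -1                       1                       
  chi_5 (2d, j=1)            2             -2              sqrt(2)              0                    -sqrt(2)             0                        0                       
  chi_6 (2d, j=2)            2             2               0                    -2                   0                    0                        0                       
  chi_7 (2d, j=3)            2             -2              -sqrt(2)             0                    sqrt(2)              0                        0                       

Spot check: chi_3 (r->-1, s->1) on {e} = 1.

Working: D_8 has order 2*8 = 16 with 7 conjugacy classes, hence 7 irreducibles. Sum of squared dims 1 + 1 + 1 + 1 + 4 + 4 + 4 = 16 = |G|. Linear characters come from the abelianisation; the 2-dimensional irreps have character r^k -> 2*cos(2*pi*j*k/8), reflections -> 0.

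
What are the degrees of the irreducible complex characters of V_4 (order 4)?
Dimensions: 1, 1, 1, 1

Derivation: There are 4 irreducibles (= number of conjugacy classes). Their dimensions d_i satisfy sum d_i^2 = |G| = 4: 1 + 1 + 1 + 1 = 4.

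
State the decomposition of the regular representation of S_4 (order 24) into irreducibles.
Each irreducible V_i of dimension d_i appears with multiplicity d_i, i.e. rho_reg = (direct sum over all irreducibles V_i) d_i V_i. The irreducible dimensions for S_4 are 1, 1, 2, 3, 3: 2 irreducibles of dimension 1, each with multiplicity 1; 1 irreducible of dimension 2, with multiplicity 2; 2 irreducibles of dimension 3, each with multiplicity 3. Total dimension 2*1*1 + 1*2*2 + 2*3*3 = 24 = |G|.

Solution. General theorem: in the regular representation of a finite group G, each irreducible appears with multiplicity equal to its dimension. Check: dim(rho_reg) = sum d_i^2 = 1 + 1 + 4 + 9 + 9 = 24 = |G|.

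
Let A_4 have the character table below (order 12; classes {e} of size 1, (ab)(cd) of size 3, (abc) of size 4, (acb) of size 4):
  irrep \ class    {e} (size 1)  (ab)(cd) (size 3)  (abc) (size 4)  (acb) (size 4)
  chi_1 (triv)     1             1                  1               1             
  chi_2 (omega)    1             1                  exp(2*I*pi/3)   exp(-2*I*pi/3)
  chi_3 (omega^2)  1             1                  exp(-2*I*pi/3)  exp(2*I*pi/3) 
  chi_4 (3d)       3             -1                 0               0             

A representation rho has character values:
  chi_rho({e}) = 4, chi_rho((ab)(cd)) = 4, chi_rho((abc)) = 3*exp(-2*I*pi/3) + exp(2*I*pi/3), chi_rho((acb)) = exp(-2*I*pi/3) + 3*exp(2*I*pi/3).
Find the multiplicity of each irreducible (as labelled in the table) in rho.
Multiplicities: chi_1: 0, chi_2: 1, chi_3: 3, chi_4: 0.

Derivation: Use <chi_rho, chi> = (1/|G|) sum_C |C| * chi_rho(C) * conj(chi(C)) with |G| = 12 for each irreducible chi in the table:
  <chi_rho, chi_1> = (1/12)[1*(4)*conj(1) + 3*(4)*conj(1) + 4*(3*exp(-2*I*pi/3) + exp(2*I*pi/3))*conj(1) + 4*(exp(-2*I*pi/3) + 3*exp(2*I*pi/3))*conj(1)]
      = (1/12)[(4) + (12) + (12*exp(-2*I*pi/3) + 4*exp(2*I*pi/3)) + (4*exp(-2*I*pi/3) + 12*exp(2*I*pi/3))] = 0/12 = 0
  <chi_rho, chi_2> = (1/12)[1*(4)*conj(1) + 3*(4)*conj(1) + 4*(3*exp(-2*I*pi/3) + exp(2*I*pi/3))*conj(exp(2*I*pi/3)) + 4*(exp(-2*I*pi/3) + 3*exp(2*I*pi/3))*conj(exp(-2*I*pi/3))]
      = (1/12)[(4) + (12) + (4 + 12*exp(2*I*pi/3)) + (4 + 12*exp(-2*I*pi/3))] = 12/12 = 1
  <chi_rho, chi_3> = (1/12)[1*(4)*conj(1) + 3*(4)*conj(1) + 4*(3*exp(-2*I*pi/3) + exp(2*I*pi/3))*conj(exp(-2*I*pi/3)) + 4*(exp(-2*I*pi/3) + 3*exp(2*I*pi/3))*conj(exp(2*I*pi/3))]
      = (1/12)[(4) + (12) + (12 + 4*exp(-2*I*pi/3)) + (12 + 4*exp(2*I*pi/3))] = 36/12 = 3
  <chi_rho, chi_4> = (1/12)[1*(4)*conj(3) + 3*(4)*conj(-1) + 4*(3*exp(-2*I*pi/3) + exp(2*I*pi/3))*conj(0) + 4*(exp(-2*I*pi/3) + 3*exp(2*I*pi/3))*conj(0)]
      = (1/12)[(12) + (-12) + (0) + (0)] = 0/12 = 0
(Exp terms are combined using exp(i*s)*conj(exp(i*t)) = exp(i*(s-t)), and sums of them are collapsed using the identity that for every m > 1 the m distinct m-th roots of unity sum to 0, e.g. 1 + exp(2*I*pi/3) + exp(-2*I*pi/3) = 0.)
Dimension check: dim(rho) = sum (mult * dim) = 0*1 + 1*1 + 3*1 + 0*3 = 4 = chi_rho(e) = 4.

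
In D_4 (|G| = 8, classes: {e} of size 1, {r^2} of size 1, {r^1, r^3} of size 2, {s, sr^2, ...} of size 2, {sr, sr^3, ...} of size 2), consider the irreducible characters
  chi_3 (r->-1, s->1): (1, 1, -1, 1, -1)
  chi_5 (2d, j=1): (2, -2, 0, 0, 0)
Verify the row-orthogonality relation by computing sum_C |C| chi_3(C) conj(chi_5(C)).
Sum = 0; so <chi_3, chi_5> = 0 (distinct irreducibles are orthogonal).

Derivation: Compute term by term over conjugacy classes (|C| * chi_3(C) * conj(chi_5(C))):
  1*(1)*conj(2) + 1*(1)*conj(-2) + 2*(-1)*conj(0) + 2*(1)*conj(0) + 2*(-1)*conj(0)
  = (2) + (-2) + (0) + (0) + (0)
  = 0.
Dividing by |G| = 8 gives 0/8 = 0, matching the row-orthogonality relation <chi_3, chi_5> = [chi_3 = chi_5].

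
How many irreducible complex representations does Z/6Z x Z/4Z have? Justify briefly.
24

Reasoning: The number of irreducible complex representations of a finite group equals its number of conjugacy classes. Z/6Z x Z/4Z is abelian of order 24, so every element is its own conjugacy class: 24 classes, so Z/6Z x Z/4Z (order 24) has exactly 24 irreducible complex representations.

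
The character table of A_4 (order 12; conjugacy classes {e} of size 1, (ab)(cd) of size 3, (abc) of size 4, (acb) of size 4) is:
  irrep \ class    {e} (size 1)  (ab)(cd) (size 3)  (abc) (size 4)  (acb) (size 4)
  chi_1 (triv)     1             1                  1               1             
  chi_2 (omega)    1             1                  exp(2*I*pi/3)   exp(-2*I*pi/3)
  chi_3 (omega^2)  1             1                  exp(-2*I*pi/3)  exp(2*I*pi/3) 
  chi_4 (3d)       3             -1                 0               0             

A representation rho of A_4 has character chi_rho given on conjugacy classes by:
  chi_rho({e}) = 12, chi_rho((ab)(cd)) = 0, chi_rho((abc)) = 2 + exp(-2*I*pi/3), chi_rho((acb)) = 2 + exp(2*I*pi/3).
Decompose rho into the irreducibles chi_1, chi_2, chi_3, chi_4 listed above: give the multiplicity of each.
Multiplicities: chi_1: 2, chi_2: 0, chi_3: 1, chi_4: 3.

Explanation: Use <chi_rho, chi> = (1/|G|) sum_C |C| * chi_rho(C) * conj(chi(C)) with |G| = 12 for each irreducible chi in the table:
  <chi_rho, chi_1> = (1/12)[1*(12)*conj(1) + 3*(0)*conj(1) + 4*(2 + exp(-2*I*pi/3))*conj(1) + 4*(2 + exp(2*I*pi/3))*conj(1)]
      = (1/12)[(12) + (0) + (8 + 4*exp(-2*I*pi/3)) + (8 + 4*exp(2*I*pi/3))] = 24/12 = 2
  <chi_rho, chi_2> = (1/12)[1*(12)*conj(1) + 3*(0)*conj(1) + 4*(2 + exp(-2*I*pi/3))*conj(exp(2*I*pi/3)) + 4*(2 + exp(2*I*pi/3))*conj(exp(-2*I*pi/3))]
      = (1/12)[(12) + (0) + (8*exp(-2*I*pi/3) + 4*exp(2*I*pi/3)) + (4*exp(-2*I*pi/3) + 8*exp(2*I*pi/3))] = 0/12 = 0
  <chi_rho, chi_3> = (1/12)[1*(12)*conj(1) + 3*(0)*conj(1) + 4*(2 + exp(-2*I*pi/3))*conj(exp(-2*I*pi/3)) + 4*(2 + exp(2*I*pi/3))*conj(exp(2*I*pi/3))]
      = (1/12)[(12) + (0) + (4 + 8*exp(2*I*pi/3)) + (4 + 8*exp(-2*I*pi/3))] = 12/12 = 1
  <chi_rho, chi_4> = (1/12)[1*(12)*conj(3) + 3*(0)*conj(-1) + 4*(2 + exp(-2*I*pi/3))*conj(0) + 4*(2 + exp(2*I*pi/3))*conj(0)]
      = (1/12)[(36) + (0) + (0) + (0)] = 36/12 = 3
(Exp terms are combined using exp(i*s)*conj(exp(i*t)) = exp(i*(s-t)), and sums of them are collapsed using the identity that for every m > 1 the m distinct m-th roots of unity sum to 0, e.g. 1 + exp(2*I*pi/3) + exp(-2*I*pi/3) = 0.)
Dimension check: dim(rho) = sum (mult * dim) = 2*1 + 0*1 + 1*1 + 3*3 = 12 = chi_rho(e) = 12.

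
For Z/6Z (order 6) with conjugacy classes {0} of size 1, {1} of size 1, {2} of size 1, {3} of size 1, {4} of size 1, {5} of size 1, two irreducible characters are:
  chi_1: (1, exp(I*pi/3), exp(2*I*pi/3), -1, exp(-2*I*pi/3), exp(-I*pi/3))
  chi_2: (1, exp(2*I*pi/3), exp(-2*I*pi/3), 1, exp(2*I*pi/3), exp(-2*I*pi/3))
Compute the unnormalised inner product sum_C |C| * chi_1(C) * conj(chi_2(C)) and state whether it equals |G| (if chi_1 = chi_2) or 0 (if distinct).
Sum = 0; so <chi_1, chi_2> = 0 (distinct irreducibles are orthogonal).

Why: Compute term by term over conjugacy classes (|C| * chi_1(C) * conj(chi_2(C))):
  1*(1)*conj(1) + 1*(exp(I*pi/3))*conj(exp(2*I*pi/3)) + 1*(exp(2*I*pi/3))*conj(exp(-2*I*pi/3)) + 1*(-1)*conj(1) + 1*(exp(-2*I*pi/3))*conj(exp(2*I*pi/3)) + 1*(exp(-I*pi/3))*conj(exp(-2*I*pi/3))
  = (1) + (exp(-I*pi/3)) + (exp(-2*I*pi/3)) + (-1) + (exp(2*I*pi/3)) + (exp(I*pi/3))
  = 0.
(Exp terms are combined using exp(i*s)*conj(exp(i*t)) = exp(i*(s-t)), and sums of them are collapsed using the identity that for every m > 1 the m distinct m-th roots of unity sum to 0, e.g. 1 + exp(2*I*pi/3) + exp(-2*I*pi/3) = 0.)
Dividing by |G| = 6 gives 0/6 = 0, matching the row-orthogonality relation <chi_1, chi_2> = [chi_1 = chi_2].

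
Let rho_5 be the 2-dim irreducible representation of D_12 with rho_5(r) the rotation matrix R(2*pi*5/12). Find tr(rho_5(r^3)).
chi_{rho_5}(r^3) = 2*cos(2*pi*5*3/12) = 0

Solution. rho_5(r^3) is rotation by angle 2*pi*5*3/12, whose trace is 2*cos(2*pi*5*3/12) = 0.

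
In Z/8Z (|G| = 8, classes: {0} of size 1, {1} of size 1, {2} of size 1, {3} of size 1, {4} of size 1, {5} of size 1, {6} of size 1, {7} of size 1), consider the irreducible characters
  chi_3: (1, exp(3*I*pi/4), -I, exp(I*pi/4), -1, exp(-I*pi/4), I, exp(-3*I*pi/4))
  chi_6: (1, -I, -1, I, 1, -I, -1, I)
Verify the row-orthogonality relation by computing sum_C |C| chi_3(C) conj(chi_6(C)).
Sum = 0; so <chi_3, chi_6> = 0 (distinct irreducibles are orthogonal).

Derivation: Compute term by term over conjugacy classes (|C| * chi_3(C) * conj(chi_6(C))):
  1*(1)*conj(1) + 1*(exp(3*I*pi/4))*conj(-I) + 1*(-I)*conj(-1) + 1*(exp(I*pi/4))*conj(I) + 1*(-1)*conj(1) + 1*(exp(-I*pi/4))*conj(-I) + 1*(I)*conj(-1) + 1*(exp(-3*I*pi/4))*conj(I)
  = (1) + (exp(-3*I*pi/4)) + (I) + (-exp(3*I*pi/4)) + (-1) + (exp(I*pi/4)) + (-I) + (-exp(-I*pi/4))
  = 0.
(Exp terms are combined using exp(i*s)*conj(exp(i*t)) = exp(i*(s-t)), and sums of them are collapsed using the identity that for every m > 1 the m distinct m-th roots of unity sum to 0, e.g. 1 + exp(2*I*pi/3) + exp(-2*I*pi/3) = 0.)
Dividing by |G| = 8 gives 0/8 = 0, matching the row-orthogonality relation <chi_3, chi_6> = [chi_3 = chi_6].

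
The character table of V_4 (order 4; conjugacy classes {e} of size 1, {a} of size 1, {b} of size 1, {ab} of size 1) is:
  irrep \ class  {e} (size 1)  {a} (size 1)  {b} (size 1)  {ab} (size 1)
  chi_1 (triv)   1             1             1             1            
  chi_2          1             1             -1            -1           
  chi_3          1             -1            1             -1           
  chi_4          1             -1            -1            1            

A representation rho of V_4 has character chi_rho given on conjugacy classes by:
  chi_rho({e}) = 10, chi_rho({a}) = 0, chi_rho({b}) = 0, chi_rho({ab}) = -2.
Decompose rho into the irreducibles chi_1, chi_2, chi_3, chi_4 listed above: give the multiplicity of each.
Multiplicities: chi_1: 2, chi_2: 3, chi_3: 3, chi_4: 2.

Proof sketch: Use <chi_rho, chi> = (1/|G|) sum_C |C| * chi_rho(C) * conj(chi(C)) with |G| = 4 for each irreducible chi in the table:
  <chi_rho, chi_1> = (1/4)[1*(10)*conj(1) + 1*(0)*conj(1) + 1*(0)*conj(1) + 1*(-2)*conj(1)]
      = (1/4)[(10) + (0) + (0) + (-2)] = 8/4 = 2
  <chi_rho, chi_2> = (1/4)[1*(10)*conj(1) + 1*(0)*conj(1) + 1*(0)*conj(-1) + 1*(-2)*conj(-1)]
      = (1/4)[(10) + (0) + (0) + (2)] = 12/4 = 3
  <chi_rho, chi_3> = (1/4)[1*(10)*conj(1) + 1*(0)*conj(-1) + 1*(0)*conj(1) + 1*(-2)*conj(-1)]
      = (1/4)[(10) + (0) + (0) + (2)] = 12/4 = 3
  <chi_rho, chi_4> = (1/4)[1*(10)*conj(1) + 1*(0)*conj(-1) + 1*(0)*conj(-1) + 1*(-2)*conj(1)]
      = (1/4)[(10) + (0) + (0) + (-2)] = 8/4 = 2
Dimension check: dim(rho) = sum (mult * dim) = 2*1 + 3*1 + 3*1 + 2*1 = 10 = chi_rho(e) = 10.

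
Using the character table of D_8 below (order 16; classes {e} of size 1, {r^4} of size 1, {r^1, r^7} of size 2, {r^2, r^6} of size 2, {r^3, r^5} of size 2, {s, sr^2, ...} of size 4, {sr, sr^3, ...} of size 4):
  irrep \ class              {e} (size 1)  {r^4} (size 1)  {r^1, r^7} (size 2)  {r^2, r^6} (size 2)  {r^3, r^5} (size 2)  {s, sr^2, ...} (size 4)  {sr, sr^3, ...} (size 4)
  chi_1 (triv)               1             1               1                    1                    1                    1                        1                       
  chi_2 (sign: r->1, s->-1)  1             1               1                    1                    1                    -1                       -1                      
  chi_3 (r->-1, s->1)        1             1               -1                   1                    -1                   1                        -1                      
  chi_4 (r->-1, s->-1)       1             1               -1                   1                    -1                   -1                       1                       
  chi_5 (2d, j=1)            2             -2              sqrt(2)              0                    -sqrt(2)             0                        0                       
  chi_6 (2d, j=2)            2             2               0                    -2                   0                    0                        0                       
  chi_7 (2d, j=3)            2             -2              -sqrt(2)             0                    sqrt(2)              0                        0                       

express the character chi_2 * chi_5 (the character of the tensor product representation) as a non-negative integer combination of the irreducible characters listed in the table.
chi_2 tensor chi_5 = chi_5 (all other irreducibles have multiplicity 0).

Solution. The character of a tensor product is the pointwise product (chi_2 * chi_5)(C) = chi_2(C) * chi_5(C):
  {e}: (1)*(2), {r^4}: (1)*(-2), {r^1, r^7}: (1)*(sqrt(2)), {r^2, r^6}: (1)*(0), {r^3, r^5}: (1)*(-sqrt(2)), {s, sr^2, ...}: (-1)*(0), {sr, sr^3, ...}: (-1)*(0)
so (chi_2 * chi_5) takes values
  {e} -> 2, {r^4} -> -2, {r^1, r^7} -> sqrt(2), {r^2, r^6} -> 0, {r^3, r^5} -> -sqrt(2), {s, sr^2, ...} -> 0, {sr, sr^3, ...} -> 0.
Now take the inner product of this character with each irreducible chi from the table, <chi_2*chi_5, chi> = (1/16) sum_C |C| (chi_2*chi_5)(C) conj(chi(C)):
  <chi_2*chi_5, chi_1> = (1/16)[1*(2)*conj(1) + 1*(-2)*conj(1) + 2*(sqrt(2))*conj(1) + 2*(0)*conj(1) + 2*(-sqrt(2))*conj(1) + 4*(0)*conj(1) + 4*(0)*conj(1)]
      = (1/16)[(2) + (-2) + (2*sqrt(2)) + (0) + (-2*sqrt(2)) + (0) + (0)] = 0/16 = 0
  <chi_2*chi_5, chi_2> = (1/16)[1*(2)*conj(1) + 1*(-2)*conj(1) + 2*(sqrt(2))*conj(1) + 2*(0)*conj(1) + 2*(-sqrt(2))*conj(1) + 4*(0)*conj(-1) + 4*(0)*conj(-1)]
      = (1/16)[(2) + (-2) + (2*sqrt(2)) + (0) + (-2*sqrt(2)) + (0) + (0)] = 0/16 = 0
  <chi_2*chi_5, chi_3> = (1/16)[1*(2)*conj(1) + 1*(-2)*conj(1) + 2*(sqrt(2))*conj(-1) + 2*(0)*conj(1) + 2*(-sqrt(2))*conj(-1) + 4*(0)*conj(1) + 4*(0)*conj(-1)]
      = (1/16)[(2) + (-2) + (-2*sqrt(2)) + (0) + (2*sqrt(2)) + (0) + (0)] = 0/16 = 0
  <chi_2*chi_5, chi_4> = (1/16)[1*(2)*conj(1) + 1*(-2)*conj(1) + 2*(sqrt(2))*conj(-1) + 2*(0)*conj(1) + 2*(-sqrt(2))*conj(-1) + 4*(0)*conj(-1) + 4*(0)*conj(1)]
      = (1/16)[(2) + (-2) + (-2*sqrt(2)) + (0) + (2*sqrt(2)) + (0) + (0)] = 0/16 = 0
  <chi_2*chi_5, chi_5> = (1/16)[1*(2)*conj(2) + 1*(-2)*conj(-2) + 2*(sqrt(2))*conj(sqrt(2)) + 2*(0)*conj(0) + 2*(-sqrt(2))*conj(-sqrt(2)) + 4*(0)*conj(0) + 4*(0)*conj(0)]
      = (1/16)[(4) + (4) + (4) + (0) + (4) + (0) + (0)] = 16/16 = 1
  <chi_2*chi_5, chi_6> = (1/16)[1*(2)*conj(2) + 1*(-2)*conj(2) + 2*(sqrt(2))*conj(0) + 2*(0)*conj(-2) + 2*(-sqrt(2))*conj(0) + 4*(0)*conj(0) + 4*(0)*conj(0)]
      = (1/16)[(4) + (-4) + (0) + (0) + (0) + (0) + (0)] = 0/16 = 0
  <chi_2*chi_5, chi_7> = (1/16)[1*(2)*conj(2) + 1*(-2)*conj(-2) + 2*(sqrt(2))*conj(-sqrt(2)) + 2*(0)*conj(0) + 2*(-sqrt(2))*conj(sqrt(2)) + 4*(0)*conj(0) + 4*(0)*conj(0)]
      = (1/16)[(4) + (4) + (-4) + (0) + (-4) + (0) + (0)] = 0/16 = 0
Hence the multiplicities are chi_5: 1. Dimension check: dim(chi_2)*dim(chi_5) = 1*2 = 2 and sum (mult * dim) = 1*2 = 2.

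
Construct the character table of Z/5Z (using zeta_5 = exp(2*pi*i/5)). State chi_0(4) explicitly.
Character table of Z/5Z (irreps indexed chi_0,...,chi_4 with chi_k(m) = zeta_5^(k*m), zeta_5 = exp(2*pi*i/5)):
  irrep \ class  {0} (size 1)  {1} (size 1)    {2} (size 1)    {3} (size 1)    {4} (size 1)  
  chi_0          1             1               1               1               1             
  chi_1          1             exp(2*I*pi/5)   exp(4*I*pi/5)   exp(-4*I*pi/5)  exp(-2*I*pi/5)
  chi_2          1             exp(4*I*pi/5)   exp(-2*I*pi/5)  exp(2*I*pi/5)   exp(-4*I*pi/5)
  chi_3          1             exp(-4*I*pi/5)  exp(2*I*pi/5)   exp(-2*I*pi/5)  exp(4*I*pi/5) 
  chi_4          1             exp(-2*I*pi/5)  exp(-4*I*pi/5)  exp(4*I*pi/5)   exp(2*I*pi/5) 

Spot check: chi_0(4) = zeta_5^(0*4) = zeta_5^0 = 1.

Working: Z/5Z is abelian, so all 5 irreducible complex representations are 1-dimensional. They are given by chi_k(m) = zeta_5^(k*m) for k = 0,...,4. Row orthogonality: sum_m chi_k(m) conj(chi_l(m)) = 5 * [k = l].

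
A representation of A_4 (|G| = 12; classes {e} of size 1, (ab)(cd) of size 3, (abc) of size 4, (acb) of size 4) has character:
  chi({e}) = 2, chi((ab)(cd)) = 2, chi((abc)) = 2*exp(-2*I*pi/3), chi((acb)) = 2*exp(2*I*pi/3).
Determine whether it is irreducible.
Not irreducible (reducible): <chi, chi> = 4 > 1.

Explanation: <chi, chi> = (1/|G|) sum_C |C| * |chi(C)|^2 = (1/12)[1*|2|^2 + 3*|2|^2 + 4*|2*exp(-2*I*pi/3)|^2 + 4*|2*exp(2*I*pi/3)|^2]
  = (1/12)[(4) + (12) + (16) + (16)] = 48/12 = 4.
(Exp terms are combined using exp(i*s)*conj(exp(i*t)) = exp(i*(s-t)), and sums of them are collapsed using the identity that for every m > 1 the m distinct m-th roots of unity sum to 0, e.g. 1 + exp(2*I*pi/3) + exp(-2*I*pi/3) = 0.)
A character is irreducible iff <chi, chi> = 1, so this representation is reducible.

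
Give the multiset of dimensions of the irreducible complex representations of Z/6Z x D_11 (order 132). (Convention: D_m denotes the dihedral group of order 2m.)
Dimensions: 1, 1, 1, 1, 1, 1, 1, 1, 1, 1, 1, 1, 2, 2, 2, 2, 2, 2, 2, 2, 2, 2, 2, 2, 2, 2, 2, 2, 2, 2, 2, 2, 2, 2, 2, 2, 2, 2, 2, 2, 2, 2

Proof sketch: There are 42 irreducibles (= number of conjugacy classes). Their dimensions d_i satisfy sum d_i^2 = |G| = 132: 1 + 1 + 1 + 1 + 1 + 1 + 1 + 1 + 1 + 1 + 1 + 1 + 4 + 4 + 4 + 4 + 4 + 4 + 4 + 4 + 4 + 4 + 4 + 4 + 4 + 4 + 4 + 4 + 4 + 4 + 4 + 4 + 4 + 4 + 4 + 4 + 4 + 4 + 4 + 4 + 4 + 4 = 132. (For the product with Z/6Z: each of the 6 1-dim characters of Z/6Z tensors with each irrep of D_11, giving 6 copies of each D_11-dimension.)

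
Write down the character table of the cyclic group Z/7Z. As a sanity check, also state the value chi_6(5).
Character table of Z/7Z (irreps indexed chi_0,...,chi_6 with chi_k(m) = zeta_7^(k*m), zeta_7 = exp(2*pi*i/7)):
  irrep \ class  {0} (size 1)  {1} (size 1)    {2} (size 1)    {3} (size 1)    {4} (size 1)    {5} (size 1)    {6} (size 1)  
  chi_0          1             1               1               1               1               1               1             
  chi_1          1             exp(2*I*pi/7)   exp(4*I*pi/7)   exp(6*I*pi/7)   exp(-6*I*pi/7)  exp(-4*I*pi/7)  exp(-2*I*pi/7)
  chi_2          1             exp(4*I*pi/7)   exp(-6*I*pi/7)  exp(-2*I*pi/7)  exp(2*I*pi/7)   exp(6*I*pi/7)   exp(-4*I*pi/7)
  chi_3          1             exp(6*I*pi/7)   exp(-2*I*pi/7)  exp(4*I*pi/7)   exp(-4*I*pi/7)  exp(2*I*pi/7)   exp(-6*I*pi/7)
  chi_4          1             exp(-6*I*pi/7)  exp(2*I*pi/7)   exp(-4*I*pi/7)  exp(4*I*pi/7)   exp(-2*I*pi/7)  exp(6*I*pi/7) 
  chi_5          1             exp(-4*I*pi/7)  exp(6*I*pi/7)   exp(2*I*pi/7)   exp(-2*I*pi/7)  exp(-6*I*pi/7)  exp(4*I*pi/7) 
  chi_6          1             exp(-2*I*pi/7)  exp(-4*I*pi/7)  exp(-6*I*pi/7)  exp(6*I*pi/7)   exp(4*I*pi/7)   exp(2*I*pi/7) 

Spot check: chi_6(5) = zeta_7^(6*5) = zeta_7^30 = exp(4*I*pi/7).

Z/7Z is abelian, so all 7 irreducible complex representations are 1-dimensional. They are given by chi_k(m) = zeta_7^(k*m) for k = 0,...,6. Row orthogonality: sum_m chi_k(m) conj(chi_l(m)) = 7 * [k = l].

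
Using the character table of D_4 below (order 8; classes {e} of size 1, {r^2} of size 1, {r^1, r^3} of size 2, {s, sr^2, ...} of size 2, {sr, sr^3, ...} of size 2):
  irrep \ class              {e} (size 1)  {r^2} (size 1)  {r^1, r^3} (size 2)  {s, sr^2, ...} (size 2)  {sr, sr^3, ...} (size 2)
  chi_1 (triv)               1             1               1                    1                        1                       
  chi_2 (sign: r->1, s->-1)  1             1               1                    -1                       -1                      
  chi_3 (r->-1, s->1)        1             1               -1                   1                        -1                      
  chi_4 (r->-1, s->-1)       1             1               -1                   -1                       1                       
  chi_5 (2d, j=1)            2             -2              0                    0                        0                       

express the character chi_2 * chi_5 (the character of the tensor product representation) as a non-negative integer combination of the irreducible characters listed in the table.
chi_2 tensor chi_5 = chi_5 (all other irreducibles have multiplicity 0).

Details: The character of a tensor product is the pointwise product (chi_2 * chi_5)(C) = chi_2(C) * chi_5(C):
  {e}: (1)*(2), {r^2}: (1)*(-2), {r^1, r^3}: (1)*(0), {s, sr^2, ...}: (-1)*(0), {sr, sr^3, ...}: (-1)*(0)
so (chi_2 * chi_5) takes values
  {e} -> 2, {r^2} -> -2, {r^1, r^3} -> 0, {s, sr^2, ...} -> 0, {sr, sr^3, ...} -> 0.
Now take the inner product of this character with each irreducible chi from the table, <chi_2*chi_5, chi> = (1/8) sum_C |C| (chi_2*chi_5)(C) conj(chi(C)):
  <chi_2*chi_5, chi_1> = (1/8)[1*(2)*conj(1) + 1*(-2)*conj(1) + 2*(0)*conj(1) + 2*(0)*conj(1) + 2*(0)*conj(1)]
      = (1/8)[(2) + (-2) + (0) + (0) + (0)] = 0/8 = 0
  <chi_2*chi_5, chi_2> = (1/8)[1*(2)*conj(1) + 1*(-2)*conj(1) + 2*(0)*conj(1) + 2*(0)*conj(-1) + 2*(0)*conj(-1)]
      = (1/8)[(2) + (-2) + (0) + (0) + (0)] = 0/8 = 0
  <chi_2*chi_5, chi_3> = (1/8)[1*(2)*conj(1) + 1*(-2)*conj(1) + 2*(0)*conj(-1) + 2*(0)*conj(1) + 2*(0)*conj(-1)]
      = (1/8)[(2) + (-2) + (0) + (0) + (0)] = 0/8 = 0
  <chi_2*chi_5, chi_4> = (1/8)[1*(2)*conj(1) + 1*(-2)*conj(1) + 2*(0)*conj(-1) + 2*(0)*conj(-1) + 2*(0)*conj(1)]
      = (1/8)[(2) + (-2) + (0) + (0) + (0)] = 0/8 = 0
  <chi_2*chi_5, chi_5> = (1/8)[1*(2)*conj(2) + 1*(-2)*conj(-2) + 2*(0)*conj(0) + 2*(0)*conj(0) + 2*(0)*conj(0)]
      = (1/8)[(4) + (4) + (0) + (0) + (0)] = 8/8 = 1
Hence the multiplicities are chi_5: 1. Dimension check: dim(chi_2)*dim(chi_5) = 1*2 = 2 and sum (mult * dim) = 1*2 = 2.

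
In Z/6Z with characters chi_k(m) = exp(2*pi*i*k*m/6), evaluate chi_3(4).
chi_3(4) = zeta_6^12 = 1

Justification: chi_3(4) = zeta_6^(3*4) = zeta_6^12. Since zeta_6^6 = 1, this equals zeta_6^0 = exp(2*pi*i*0/6) = 1.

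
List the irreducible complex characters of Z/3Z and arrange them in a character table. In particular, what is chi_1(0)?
Character table of Z/3Z (irreps indexed chi_0,...,chi_2 with chi_k(m) = zeta_3^(k*m), zeta_3 = exp(2*pi*i/3)):
  irrep \ class  {0} (size 1)  {1} (size 1)    {2} (size 1)  
  chi_0          1             1               1             
  chi_1          1             exp(2*I*pi/3)   exp(-2*I*pi/3)
  chi_2          1             exp(-2*I*pi/3)  exp(2*I*pi/3) 

Spot check: chi_1(0) = zeta_3^(1*0) = zeta_3^0 = 1.

Why: Z/3Z is abelian, so all 3 irreducible complex representations are 1-dimensional. They are given by chi_k(m) = zeta_3^(k*m) for k = 0,...,2. Row orthogonality: sum_m chi_k(m) conj(chi_l(m)) = 3 * [k = l].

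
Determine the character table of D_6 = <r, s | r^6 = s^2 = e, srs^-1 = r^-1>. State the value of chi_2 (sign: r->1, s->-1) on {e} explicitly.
Conjugacy classes: {e} of size 1, {r^3} of size 1, {r^1, r^5} of size 2, {r^2, r^4} of size 2, {s, sr^2, ...} of size 3, {sr, sr^3, ...} of size 3.
Character table:
  irrep \ class              {e} (size 1)  {r^3} (size 1)  {r^1, r^5} (size 2)  {r^2, r^4} (size 2)  {s, sr^2, ...} (size 3)  {sr, sr^3, ...} (size 3)
  chi_1 (triv)               1             1               1                    1                    1                        1                       
  chi_2 (sign: r->1, s->-1)  1             1               1                    1                    -1                       -1                      
  chi_3 (r->-1, s->1)        1             -1              -1                   1                    1                        -1                      
  chi_4 (r->-1, s->-1)       1             -1              -1                   1                    -1                       1                       
  chi_5 (2d, j=1)            2             -2              1                    -1                   0                        0                       
  chi_6 (2d, j=2)            2             2               -1                   -1                   0                        0                       

Spot check: chi_2 (sign: r->1, s->-1) on {e} = 1.

D_6 has order 2*6 = 12 with 6 conjugacy classes, hence 6 irreducibles. Sum of squared dims 1 + 1 + 1 + 1 + 4 + 4 = 12 = |G|. Linear characters come from the abelianisation; the 2-dimensional irreps have character r^k -> 2*cos(2*pi*j*k/6), reflections -> 0.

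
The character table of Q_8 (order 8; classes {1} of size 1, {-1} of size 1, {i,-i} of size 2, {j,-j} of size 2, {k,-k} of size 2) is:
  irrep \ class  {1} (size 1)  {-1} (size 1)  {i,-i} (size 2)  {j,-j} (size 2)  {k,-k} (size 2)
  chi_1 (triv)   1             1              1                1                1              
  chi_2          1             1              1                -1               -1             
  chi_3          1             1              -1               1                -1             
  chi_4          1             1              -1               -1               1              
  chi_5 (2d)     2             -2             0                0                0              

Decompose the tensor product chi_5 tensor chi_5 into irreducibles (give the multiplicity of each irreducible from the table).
chi_5 tensor chi_5 = chi_1 + chi_2 + chi_3 + chi_4 (all other irreducibles have multiplicity 0).

Derivation: The character of a tensor product is the pointwise product (chi_5 * chi_5)(C) = chi_5(C) * chi_5(C):
  {1}: (2)*(2), {-1}: (-2)*(-2), {i,-i}: (0)*(0), {j,-j}: (0)*(0), {k,-k}: (0)*(0)
so (chi_5 * chi_5) takes values
  {1} -> 4, {-1} -> 4, {i,-i} -> 0, {j,-j} -> 0, {k,-k} -> 0.
Now take the inner product of this character with each irreducible chi from the table, <chi_5*chi_5, chi> = (1/8) sum_C |C| (chi_5*chi_5)(C) conj(chi(C)):
  <chi_5*chi_5, chi_1> = (1/8)[1*(4)*conj(1) + 1*(4)*conj(1) + 2*(0)*conj(1) + 2*(0)*conj(1) + 2*(0)*conj(1)]
      = (1/8)[(4) + (4) + (0) + (0) + (0)] = 8/8 = 1
  <chi_5*chi_5, chi_2> = (1/8)[1*(4)*conj(1) + 1*(4)*conj(1) + 2*(0)*conj(1) + 2*(0)*conj(-1) + 2*(0)*conj(-1)]
      = (1/8)[(4) + (4) + (0) + (0) + (0)] = 8/8 = 1
  <chi_5*chi_5, chi_3> = (1/8)[1*(4)*conj(1) + 1*(4)*conj(1) + 2*(0)*conj(-1) + 2*(0)*conj(1) + 2*(0)*conj(-1)]
      = (1/8)[(4) + (4) + (0) + (0) + (0)] = 8/8 = 1
  <chi_5*chi_5, chi_4> = (1/8)[1*(4)*conj(1) + 1*(4)*conj(1) + 2*(0)*conj(-1) + 2*(0)*conj(-1) + 2*(0)*conj(1)]
      = (1/8)[(4) + (4) + (0) + (0) + (0)] = 8/8 = 1
  <chi_5*chi_5, chi_5> = (1/8)[1*(4)*conj(2) + 1*(4)*conj(-2) + 2*(0)*conj(0) + 2*(0)*conj(0) + 2*(0)*conj(0)]
      = (1/8)[(8) + (-8) + (0) + (0) + (0)] = 0/8 = 0
Hence the multiplicities are chi_1: 1, chi_2: 1, chi_3: 1, chi_4: 1. Dimension check: dim(chi_5)*dim(chi_5) = 2*2 = 4 and sum (mult * dim) = 1*1 + 1*1 + 1*1 + 1*1 = 4.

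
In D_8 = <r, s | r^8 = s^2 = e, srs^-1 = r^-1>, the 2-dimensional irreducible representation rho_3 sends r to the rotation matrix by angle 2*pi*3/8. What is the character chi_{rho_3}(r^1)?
chi_{rho_3}(r^1) = 2*cos(2*pi*3*1/8) = -sqrt(2)

Solution. rho_3(r^1) is rotation by angle 2*pi*3*1/8, whose trace is 2*cos(2*pi*3*1/8) = -sqrt(2).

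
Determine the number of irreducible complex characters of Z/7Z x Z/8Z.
56

Derivation: The number of irreducible complex representations of a finite group equals its number of conjugacy classes. Z/7Z x Z/8Z is abelian of order 56, so every element is its own conjugacy class: 56 classes, so Z/7Z x Z/8Z (order 56) has exactly 56 irreducible complex representations.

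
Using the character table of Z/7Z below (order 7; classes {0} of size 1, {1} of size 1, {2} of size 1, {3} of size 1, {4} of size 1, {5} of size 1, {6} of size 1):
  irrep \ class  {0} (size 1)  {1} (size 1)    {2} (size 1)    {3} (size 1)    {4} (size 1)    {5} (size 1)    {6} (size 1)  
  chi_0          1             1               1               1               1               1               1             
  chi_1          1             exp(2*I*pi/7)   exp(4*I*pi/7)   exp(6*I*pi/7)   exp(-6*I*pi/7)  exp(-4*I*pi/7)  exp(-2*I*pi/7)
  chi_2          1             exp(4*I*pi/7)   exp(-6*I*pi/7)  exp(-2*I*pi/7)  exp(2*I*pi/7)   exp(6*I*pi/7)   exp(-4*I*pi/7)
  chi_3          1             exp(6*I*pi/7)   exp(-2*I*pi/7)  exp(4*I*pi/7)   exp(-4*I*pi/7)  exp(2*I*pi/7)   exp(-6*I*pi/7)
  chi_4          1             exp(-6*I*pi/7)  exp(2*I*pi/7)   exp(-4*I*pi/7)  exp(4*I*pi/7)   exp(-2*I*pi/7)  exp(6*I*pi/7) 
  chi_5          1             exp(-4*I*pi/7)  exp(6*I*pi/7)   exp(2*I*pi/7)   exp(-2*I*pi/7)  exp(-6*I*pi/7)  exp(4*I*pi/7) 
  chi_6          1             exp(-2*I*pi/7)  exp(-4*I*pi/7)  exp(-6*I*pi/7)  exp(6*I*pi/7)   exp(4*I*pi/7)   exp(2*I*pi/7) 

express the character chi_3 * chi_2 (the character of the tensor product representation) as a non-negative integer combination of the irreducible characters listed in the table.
chi_3 tensor chi_2 = chi_5 (all other irreducibles have multiplicity 0).

Justification: The character of a tensor product is the pointwise product (chi_3 * chi_2)(C) = chi_3(C) * chi_2(C):
  {0}: (1)*(1), {1}: (exp(6*I*pi/7))*(exp(4*I*pi/7)), {2}: (exp(-2*I*pi/7))*(exp(-6*I*pi/7)), {3}: (exp(4*I*pi/7))*(exp(-2*I*pi/7)), {4}: (exp(-4*I*pi/7))*(exp(2*I*pi/7)), {5}: (exp(2*I*pi/7))*(exp(6*I*pi/7)), {6}: (exp(-6*I*pi/7))*(exp(-4*I*pi/7))
so (chi_3 * chi_2) takes values
  {0} -> 1, {1} -> exp(-4*I*pi/7), {2} -> exp(6*I*pi/7), {3} -> exp(2*I*pi/7), {4} -> exp(-2*I*pi/7), {5} -> exp(-6*I*pi/7), {6} -> exp(4*I*pi/7).
Now take the inner product of this character with each irreducible chi from the table, <chi_3*chi_2, chi> = (1/7) sum_C |C| (chi_3*chi_2)(C) conj(chi(C)):
  <chi_3*chi_2, chi_0> = (1/7)[1*(1)*conj(1) + 1*(exp(-4*I*pi/7))*conj(1) + 1*(exp(6*I*pi/7))*conj(1) + 1*(exp(2*I*pi/7))*conj(1) + 1*(exp(-2*I*pi/7))*conj(1) + 1*(exp(-6*I*pi/7))*conj(1) + 1*(exp(4*I*pi/7))*conj(1)]
      = (1/7)[(1) + (exp(-4*I*pi/7)) + (exp(6*I*pi/7)) + (exp(2*I*pi/7)) + (exp(-2*I*pi/7)) + (exp(-6*I*pi/7)) + (exp(4*I*pi/7))] = 0/7 = 0
  <chi_3*chi_2, chi_1> = (1/7)[1*(1)*conj(1) + 1*(exp(-4*I*pi/7))*conj(exp(2*I*pi/7)) + 1*(exp(6*I*pi/7))*conj(exp(4*I*pi/7)) + 1*(exp(2*I*pi/7))*conj(exp(6*I*pi/7)) + 1*(exp(-2*I*pi/7))*conj(exp(-6*I*pi/7)) + 1*(exp(-6*I*pi/7))*conj(exp(-4*I*pi/7)) + 1*(exp(4*I*pi/7))*conj(exp(-2*I*pi/7))]
      = (1/7)[(1) + (exp(-6*I*pi/7)) + (exp(2*I*pi/7)) + (exp(-4*I*pi/7)) + (exp(4*I*pi/7)) + (exp(-2*I*pi/7)) + (exp(6*I*pi/7))] = 0/7 = 0
  <chi_3*chi_2, chi_2> = (1/7)[1*(1)*conj(1) + 1*(exp(-4*I*pi/7))*conj(exp(4*I*pi/7)) + 1*(exp(6*I*pi/7))*conj(exp(-6*I*pi/7)) + 1*(exp(2*I*pi/7))*conj(exp(-2*I*pi/7)) + 1*(exp(-2*I*pi/7))*conj(exp(2*I*pi/7)) + 1*(exp(-6*I*pi/7))*conj(exp(6*I*pi/7)) + 1*(exp(4*I*pi/7))*conj(exp(-4*I*pi/7))]
      = (1/7)[(1) + (exp(6*I*pi/7)) + (exp(-2*I*pi/7)) + (exp(4*I*pi/7)) + (exp(-4*I*pi/7)) + (exp(2*I*pi/7)) + (exp(-6*I*pi/7))] = 0/7 = 0
  <chi_3*chi_2, chi_3> = (1/7)[1*(1)*conj(1) + 1*(exp(-4*I*pi/7))*conj(exp(6*I*pi/7)) + 1*(exp(6*I*pi/7))*conj(exp(-2*I*pi/7)) + 1*(exp(2*I*pi/7))*conj(exp(4*I*pi/7)) + 1*(exp(-2*I*pi/7))*conj(exp(-4*I*pi/7)) + 1*(exp(-6*I*pi/7))*conj(exp(2*I*pi/7)) + 1*(exp(4*I*pi/7))*conj(exp(-6*I*pi/7))]
      = (1/7)[(1) + (exp(4*I*pi/7)) + (exp(-6*I*pi/7)) + (exp(-2*I*pi/7)) + (exp(2*I*pi/7)) + (exp(6*I*pi/7)) + (exp(-4*I*pi/7))] = 0/7 = 0
  <chi_3*chi_2, chi_4> = (1/7)[1*(1)*conj(1) + 1*(exp(-4*I*pi/7))*conj(exp(-6*I*pi/7)) + 1*(exp(6*I*pi/7))*conj(exp(2*I*pi/7)) + 1*(exp(2*I*pi/7))*conj(exp(-4*I*pi/7)) + 1*(exp(-2*I*pi/7))*conj(exp(4*I*pi/7)) + 1*(exp(-6*I*pi/7))*conj(exp(-2*I*pi/7)) + 1*(exp(4*I*pi/7))*conj(exp(6*I*pi/7))]
      = (1/7)[(1) + (exp(2*I*pi/7)) + (exp(4*I*pi/7)) + (exp(6*I*pi/7)) + (exp(-6*I*pi/7)) + (exp(-4*I*pi/7)) + (exp(-2*I*pi/7))] = 0/7 = 0
  <chi_3*chi_2, chi_5> = (1/7)[1*(1)*conj(1) + 1*(exp(-4*I*pi/7))*conj(exp(-4*I*pi/7)) + 1*(exp(6*I*pi/7))*conj(exp(6*I*pi/7)) + 1*(exp(2*I*pi/7))*conj(exp(2*I*pi/7)) + 1*(exp(-2*I*pi/7))*conj(exp(-2*I*pi/7)) + 1*(exp(-6*I*pi/7))*conj(exp(-6*I*pi/7)) + 1*(exp(4*I*pi/7))*conj(exp(4*I*pi/7))]
      = (1/7)[(1) + (1) + (1) + (1) + (1) + (1) + (1)] = 7/7 = 1
  <chi_3*chi_2, chi_6> = (1/7)[1*(1)*conj(1) + 1*(exp(-4*I*pi/7))*conj(exp(-2*I*pi/7)) + 1*(exp(6*I*pi/7))*conj(exp(-4*I*pi/7)) + 1*(exp(2*I*pi/7))*conj(exp(-6*I*pi/7)) + 1*(exp(-2*I*pi/7))*conj(exp(6*I*pi/7)) + 1*(exp(-6*I*pi/7))*conj(exp(4*I*pi/7)) + 1*(exp(4*I*pi/7))*conj(exp(2*I*pi/7))]
      = (1/7)[(1) + (exp(-2*I*pi/7)) + (exp(-4*I*pi/7)) + (exp(-6*I*pi/7)) + (exp(6*I*pi/7)) + (exp(4*I*pi/7)) + (exp(2*I*pi/7))] = 0/7 = 0
(Exp terms are combined using exp(i*s)*conj(exp(i*t)) = exp(i*(s-t)), and sums of them are collapsed using the identity that for every m > 1 the m distinct m-th roots of unity sum to 0, e.g. 1 + exp(2*I*pi/3) + exp(-2*I*pi/3) = 0.)
Hence the multiplicities are chi_5: 1. Dimension check: dim(chi_3)*dim(chi_2) = 1*1 = 1 and sum (mult * dim) = 1*1 = 1.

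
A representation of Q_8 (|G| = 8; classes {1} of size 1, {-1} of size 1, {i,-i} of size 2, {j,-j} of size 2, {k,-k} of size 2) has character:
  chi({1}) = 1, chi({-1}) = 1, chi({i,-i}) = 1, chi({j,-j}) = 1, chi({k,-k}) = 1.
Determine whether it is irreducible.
Irreducible: <chi, chi> = 1.

Solution. <chi, chi> = (1/|G|) sum_C |C| * |chi(C)|^2 = (1/8)[1*|1|^2 + 1*|1|^2 + 2*|1|^2 + 2*|1|^2 + 2*|1|^2]
  = (1/8)[(1) + (1) + (2) + (2) + (2)] = 8/8 = 1.
A character is irreducible iff <chi, chi> = 1, so this representation is irreducible.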